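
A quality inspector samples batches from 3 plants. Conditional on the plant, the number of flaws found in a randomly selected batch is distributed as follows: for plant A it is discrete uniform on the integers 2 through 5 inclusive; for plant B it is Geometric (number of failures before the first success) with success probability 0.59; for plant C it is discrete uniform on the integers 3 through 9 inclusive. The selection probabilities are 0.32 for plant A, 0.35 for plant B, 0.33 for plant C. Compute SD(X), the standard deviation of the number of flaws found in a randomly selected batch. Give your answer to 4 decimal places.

2.6314

Per component, A: μ=3.5, E[X²]=13.5; B: μ=0.694915, E[X²]=1.66073; C: μ=6, E[X²]=40.
E[X] = 0.32·3.5 + 0.35·0.694915 + 0.33·6 = 3.34322.
E[X²] = 0.32·13.5 + 0.35·1.66073 + 0.33·40 = 18.1013.
Var(X) = E[X²] − (E[X])² = 18.1013 − 11.1771 = 6.92413.
SD(X) = √6.92413 = 2.63137.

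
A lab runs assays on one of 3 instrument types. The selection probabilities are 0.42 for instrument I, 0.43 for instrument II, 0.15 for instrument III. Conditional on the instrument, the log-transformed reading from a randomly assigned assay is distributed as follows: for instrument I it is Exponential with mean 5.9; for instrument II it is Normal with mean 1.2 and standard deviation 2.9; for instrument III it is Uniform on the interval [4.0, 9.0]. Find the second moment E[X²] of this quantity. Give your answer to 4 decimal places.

40.1259

For each component E[X²] = Var + (mean)², giving I: 69.62; II: 9.85; III: 44.3333.
Overall E[X²] = 0.42·69.62 + 0.43·9.85 + 0.15·44.3333 = 40.1259.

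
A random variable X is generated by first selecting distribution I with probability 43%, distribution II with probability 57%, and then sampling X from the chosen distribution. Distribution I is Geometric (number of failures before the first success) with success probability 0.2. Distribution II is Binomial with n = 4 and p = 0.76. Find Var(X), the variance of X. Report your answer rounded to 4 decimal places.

9.2418

Per component, I: μ=4, E[X²]=36; II: μ=3.04, E[X²]=9.9712.
E[X] = 0.43·4 + 0.57·3.04 = 3.4528.
E[X²] = 0.43·36 + 0.57·9.9712 = 21.1636.
Var(X) = E[X²] − (E[X])² = 21.1636 − 11.9218 = 9.24176.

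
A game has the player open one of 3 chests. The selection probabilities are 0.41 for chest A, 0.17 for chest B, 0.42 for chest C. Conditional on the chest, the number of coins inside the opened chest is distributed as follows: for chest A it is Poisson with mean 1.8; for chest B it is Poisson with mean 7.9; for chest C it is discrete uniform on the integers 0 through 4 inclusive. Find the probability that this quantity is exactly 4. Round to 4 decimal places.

0.1239

Conditional on each chest, P(X = 4): A: 0.0723017; B: 0.0601687; C: 0.2.
By total probability, P(X = 4) = 0.41·0.0723017 + 0.17·0.0601687 + 0.42·0.2 = 0.123872.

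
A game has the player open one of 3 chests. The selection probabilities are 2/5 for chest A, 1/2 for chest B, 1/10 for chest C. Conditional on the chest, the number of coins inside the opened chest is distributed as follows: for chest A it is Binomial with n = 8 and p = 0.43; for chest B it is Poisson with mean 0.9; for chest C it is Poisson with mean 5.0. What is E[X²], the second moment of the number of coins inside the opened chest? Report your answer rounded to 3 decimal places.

For each component E[X²] = Var + (mean)², giving A: 13.7944; B: 1.71; C: 30.
Overall E[X²] = 0.4·13.7944 + 0.5·1.71 + 0.1·30 = 9.37276.

9.373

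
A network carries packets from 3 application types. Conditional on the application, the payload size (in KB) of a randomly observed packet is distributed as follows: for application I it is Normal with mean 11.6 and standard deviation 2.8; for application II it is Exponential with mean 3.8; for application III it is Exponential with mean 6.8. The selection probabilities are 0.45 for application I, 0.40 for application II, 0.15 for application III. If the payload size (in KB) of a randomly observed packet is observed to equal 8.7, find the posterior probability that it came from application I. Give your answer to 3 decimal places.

0.691

Likelihoods f(8.7 | ·): I: 0.0833331; II: 0.0266631; III: 0.0409119.
Posterior ∝ prior × likelihood. Numerator for I: 0.45·0.0833331 = 0.0374999.
Normalizing constant: 0.45·0.0833331 + 0.4·0.0266631 + 0.15·0.0409119 = 0.0543019.
P(I | observation) = 0.0374999 / 0.0543019 = 0.690581.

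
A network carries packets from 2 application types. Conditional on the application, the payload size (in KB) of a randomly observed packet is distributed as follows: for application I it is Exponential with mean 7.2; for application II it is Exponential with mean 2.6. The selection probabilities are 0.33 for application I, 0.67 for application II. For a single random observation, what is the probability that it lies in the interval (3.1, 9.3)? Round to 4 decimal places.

Conditional on each application, P(3.1 < X < 9.3): I: 0.375335; II: 0.275558.
By total probability, P(3.1 < X < 9.3) = 0.33·0.375335 + 0.67·0.275558 = 0.308485.

0.3085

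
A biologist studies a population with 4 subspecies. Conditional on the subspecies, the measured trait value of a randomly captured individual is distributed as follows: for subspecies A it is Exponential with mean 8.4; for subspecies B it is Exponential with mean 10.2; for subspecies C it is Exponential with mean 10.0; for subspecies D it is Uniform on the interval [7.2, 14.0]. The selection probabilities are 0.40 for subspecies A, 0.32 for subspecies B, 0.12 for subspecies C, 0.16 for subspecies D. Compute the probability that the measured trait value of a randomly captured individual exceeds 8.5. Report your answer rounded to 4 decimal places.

Conditional on each subspecies, P(X > 8.5): A: 0.363526; B: 0.434598; C: 0.427415; D: 0.808824.
By total probability, P(X > 8.5) = 0.4·0.363526 + 0.32·0.434598 + 0.12·0.427415 + 0.16·0.808824 = 0.465183.

0.4652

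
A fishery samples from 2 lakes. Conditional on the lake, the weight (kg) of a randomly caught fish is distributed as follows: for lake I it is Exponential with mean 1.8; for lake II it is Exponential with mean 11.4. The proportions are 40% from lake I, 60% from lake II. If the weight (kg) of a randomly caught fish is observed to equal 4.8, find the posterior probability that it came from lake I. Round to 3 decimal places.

0.309

Likelihoods f(4.8 | ·): I: 0.0386019; II: 0.057575.
Posterior ∝ prior × likelihood. Numerator for I: 0.4·0.0386019 = 0.0154408.
Normalizing constant: 0.4·0.0386019 + 0.6·0.057575 = 0.0499858.
P(I | observation) = 0.0154408 / 0.0499858 = 0.308903.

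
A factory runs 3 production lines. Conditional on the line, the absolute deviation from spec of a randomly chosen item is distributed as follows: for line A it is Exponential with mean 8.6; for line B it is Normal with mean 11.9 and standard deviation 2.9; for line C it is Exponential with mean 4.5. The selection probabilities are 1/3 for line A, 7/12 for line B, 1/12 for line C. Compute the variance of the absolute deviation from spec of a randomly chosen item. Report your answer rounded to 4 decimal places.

Per component, A: μ=8.6, E[X²]=147.92; B: μ=11.9, E[X²]=150.02; C: μ=4.5, E[X²]=40.5.
E[X] = 0.333333·8.6 + 0.583333·11.9 + 0.0833333·4.5 = 10.1833.
E[X²] = 0.333333·147.92 + 0.583333·150.02 + 0.0833333·40.5 = 140.193.
Var(X) = E[X²] − (E[X])² = 140.193 − 103.7 = 36.4931.

36.4931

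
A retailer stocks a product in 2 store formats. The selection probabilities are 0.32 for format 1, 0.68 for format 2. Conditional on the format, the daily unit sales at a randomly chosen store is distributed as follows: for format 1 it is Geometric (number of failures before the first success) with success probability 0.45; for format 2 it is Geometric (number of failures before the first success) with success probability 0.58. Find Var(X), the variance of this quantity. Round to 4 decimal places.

Per component, 1: μ=1.22222, E[X²]=4.20988; 2: μ=0.724138, E[X²]=1.77289.
E[X] = 0.32·1.22222 + 0.68·0.724138 = 0.883525.
E[X²] = 0.32·4.20988 + 0.68·1.77289 = 2.55273.
Var(X) = E[X²] − (E[X])² = 2.55273 − 0.780616 = 1.77211.

1.7721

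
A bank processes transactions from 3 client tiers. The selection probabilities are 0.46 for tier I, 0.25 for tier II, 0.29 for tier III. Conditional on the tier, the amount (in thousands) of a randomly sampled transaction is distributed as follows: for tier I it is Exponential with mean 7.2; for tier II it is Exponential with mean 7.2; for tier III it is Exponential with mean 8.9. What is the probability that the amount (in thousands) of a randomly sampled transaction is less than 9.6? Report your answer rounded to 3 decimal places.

Conditional on each tier, P(X < 9.6): I: 0.736403; II: 0.736403; III: 0.659946.
By total probability, P(X < 9.6) = 0.46·0.736403 + 0.25·0.736403 + 0.29·0.659946 = 0.71423.

0.714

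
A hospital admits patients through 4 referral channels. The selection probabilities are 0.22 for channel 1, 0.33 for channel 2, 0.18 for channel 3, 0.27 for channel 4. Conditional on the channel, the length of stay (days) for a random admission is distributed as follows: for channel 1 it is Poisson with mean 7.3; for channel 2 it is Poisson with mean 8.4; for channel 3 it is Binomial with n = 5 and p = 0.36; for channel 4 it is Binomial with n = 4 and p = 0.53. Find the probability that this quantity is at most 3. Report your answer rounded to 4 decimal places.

0.4434

Conditional on each channel, P(X ≤ 3): 1: 0.067406; 2: 0.0322604; 3: 0.940206; 4: 0.921095.
By total probability, P(X ≤ 3) = 0.22·0.067406 + 0.33·0.0322604 + 0.18·0.940206 + 0.27·0.921095 = 0.443408.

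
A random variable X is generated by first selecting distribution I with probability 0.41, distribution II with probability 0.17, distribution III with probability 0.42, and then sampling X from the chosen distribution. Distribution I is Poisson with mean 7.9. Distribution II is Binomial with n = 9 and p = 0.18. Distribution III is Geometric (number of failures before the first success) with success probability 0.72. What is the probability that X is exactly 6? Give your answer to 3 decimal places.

0.052

Conditional on each component, P(X = 6): I: 0.125171; II: 0.00157527; III: 0.000346961.
By total probability, P(X = 6) = 0.41·0.125171 + 0.17·0.00157527 + 0.42·0.000346961 = 0.0517336.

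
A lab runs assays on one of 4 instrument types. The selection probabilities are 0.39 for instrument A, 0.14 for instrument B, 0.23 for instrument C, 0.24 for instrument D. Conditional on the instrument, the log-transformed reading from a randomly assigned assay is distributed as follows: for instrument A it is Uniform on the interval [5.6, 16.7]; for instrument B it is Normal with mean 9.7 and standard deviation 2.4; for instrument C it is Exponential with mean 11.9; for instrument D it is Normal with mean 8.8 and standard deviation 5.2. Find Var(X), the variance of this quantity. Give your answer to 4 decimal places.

Per component, A: μ=11.15, E[X²]=134.59; B: μ=9.7, E[X²]=99.85; C: μ=11.9, E[X²]=283.22; D: μ=8.8, E[X²]=104.48.
E[X] = 0.39·11.15 + 0.14·9.7 + 0.23·11.9 + 0.24·8.8 = 10.5555.
E[X²] = 0.39·134.59 + 0.14·99.85 + 0.23·283.22 + 0.24·104.48 = 156.685.
Var(X) = E[X²] − (E[X])² = 156.685 − 111.419 = 45.2663.

45.2663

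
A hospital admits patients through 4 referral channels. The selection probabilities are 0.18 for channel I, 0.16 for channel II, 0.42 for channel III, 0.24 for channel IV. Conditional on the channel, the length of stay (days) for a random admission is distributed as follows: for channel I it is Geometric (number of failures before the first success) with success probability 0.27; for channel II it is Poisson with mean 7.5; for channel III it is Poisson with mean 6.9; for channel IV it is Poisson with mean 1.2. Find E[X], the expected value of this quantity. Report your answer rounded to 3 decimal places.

4.873

Component means — I: 2.7037; II: 7.5; III: 6.9; IV: 1.2.
E[X] = 0.18·2.7037 + 0.16·7.5 + 0.42·6.9 + 0.24·1.2 = 4.87267.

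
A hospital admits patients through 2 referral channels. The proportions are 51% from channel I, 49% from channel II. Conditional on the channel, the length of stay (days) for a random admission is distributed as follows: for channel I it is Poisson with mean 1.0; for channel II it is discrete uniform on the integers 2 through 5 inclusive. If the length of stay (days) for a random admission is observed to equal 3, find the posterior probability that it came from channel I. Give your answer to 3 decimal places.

0.203

Likelihoods P(X=3 | ·): I: 0.0613132; II: 0.25.
Posterior ∝ prior × likelihood. Numerator for I: 0.51·0.0613132 = 0.0312698.
Normalizing constant: 0.51·0.0613132 + 0.49·0.25 = 0.15377.
P(I | observation) = 0.0312698 / 0.15377 = 0.203354.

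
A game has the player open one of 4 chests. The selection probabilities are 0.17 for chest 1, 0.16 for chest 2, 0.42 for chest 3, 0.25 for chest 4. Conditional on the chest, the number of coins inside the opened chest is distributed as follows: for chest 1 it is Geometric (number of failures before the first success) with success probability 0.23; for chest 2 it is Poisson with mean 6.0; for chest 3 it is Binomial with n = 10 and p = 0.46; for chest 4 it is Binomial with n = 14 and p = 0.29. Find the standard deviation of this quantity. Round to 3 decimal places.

Per component, 1: μ=3.34783, E[X²]=25.7637; 2: μ=6, E[X²]=42; 3: μ=4.6, E[X²]=23.644; 4: μ=4.06, E[X²]=19.3662.
E[X] = 0.17·3.34783 + 0.16·6 + 0.42·4.6 + 0.25·4.06 = 4.47613.
E[X²] = 0.17·25.7637 + 0.16·42 + 0.42·23.644 + 0.25·19.3662 = 25.8719.
Var(X) = E[X²] − (E[X])² = 25.8719 − 20.0357 = 5.83612.
SD(X) = √5.83612 = 2.41581.

2.416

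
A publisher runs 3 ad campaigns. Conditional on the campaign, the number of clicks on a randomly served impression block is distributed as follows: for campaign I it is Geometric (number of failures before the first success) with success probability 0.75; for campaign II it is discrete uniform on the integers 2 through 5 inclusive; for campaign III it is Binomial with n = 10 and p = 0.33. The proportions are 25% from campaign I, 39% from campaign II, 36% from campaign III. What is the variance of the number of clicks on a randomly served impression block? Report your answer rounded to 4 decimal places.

Per component, I: μ=0.333333, E[X²]=0.555556; II: μ=3.5, E[X²]=13.5; III: μ=3.3, E[X²]=13.101.
E[X] = 0.25·0.333333 + 0.39·3.5 + 0.36·3.3 = 2.63633.
E[X²] = 0.25·0.555556 + 0.39·13.5 + 0.36·13.101 = 10.1202.
Var(X) = E[X²] − (E[X])² = 10.1202 − 6.95025 = 3.17.

3.1700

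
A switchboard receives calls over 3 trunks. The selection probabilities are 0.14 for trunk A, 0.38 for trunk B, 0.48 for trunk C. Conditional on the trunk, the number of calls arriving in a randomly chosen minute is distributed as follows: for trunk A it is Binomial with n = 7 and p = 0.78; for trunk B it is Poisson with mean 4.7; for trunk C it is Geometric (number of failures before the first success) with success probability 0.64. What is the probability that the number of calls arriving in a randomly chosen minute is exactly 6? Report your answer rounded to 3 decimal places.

0.101

Conditional on each trunk, P(X = 6): A: 0.346807; B: 0.136167; C: 0.00139314.
By total probability, P(X = 6) = 0.14·0.346807 + 0.38·0.136167 + 0.48·0.00139314 = 0.100965.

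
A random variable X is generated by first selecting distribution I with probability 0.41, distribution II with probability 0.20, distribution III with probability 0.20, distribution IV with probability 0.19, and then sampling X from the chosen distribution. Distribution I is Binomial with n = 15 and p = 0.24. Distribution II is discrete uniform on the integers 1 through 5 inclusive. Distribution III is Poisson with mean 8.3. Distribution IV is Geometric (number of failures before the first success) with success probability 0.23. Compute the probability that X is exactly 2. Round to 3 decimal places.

Conditional on each component, P(X = 2): I: 0.170682; II: 0.2; III: 0.00856016; IV: 0.136367.
By total probability, P(X = 2) = 0.41·0.170682 + 0.2·0.2 + 0.2·0.00856016 + 0.19·0.136367 = 0.137602.

0.138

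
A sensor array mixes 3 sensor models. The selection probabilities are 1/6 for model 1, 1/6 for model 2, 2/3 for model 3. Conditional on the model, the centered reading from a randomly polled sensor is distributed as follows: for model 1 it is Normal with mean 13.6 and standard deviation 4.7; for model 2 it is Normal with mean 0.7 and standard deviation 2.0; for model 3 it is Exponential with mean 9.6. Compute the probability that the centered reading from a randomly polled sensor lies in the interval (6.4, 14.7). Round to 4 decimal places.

0.2868

Conditional on each model, P(6.4 < X < 14.7): 1: 0.529752; 2: 0.00218596; 3: 0.297152.
By total probability, P(6.4 < X < 14.7) = 0.166667·0.529752 + 0.166667·0.00218596 + 0.666667·0.297152 = 0.286758.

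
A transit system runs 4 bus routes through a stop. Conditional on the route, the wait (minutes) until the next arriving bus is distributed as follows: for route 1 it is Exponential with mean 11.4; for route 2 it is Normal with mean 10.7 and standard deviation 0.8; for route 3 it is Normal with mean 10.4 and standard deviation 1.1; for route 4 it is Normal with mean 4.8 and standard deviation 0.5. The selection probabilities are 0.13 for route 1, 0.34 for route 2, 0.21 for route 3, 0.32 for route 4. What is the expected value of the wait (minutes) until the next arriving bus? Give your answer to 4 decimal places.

8.8400

Component means — 1: 11.4; 2: 10.7; 3: 10.4; 4: 4.8.
E[X] = 0.13·11.4 + 0.34·10.7 + 0.21·10.4 + 0.32·4.8 = 8.84.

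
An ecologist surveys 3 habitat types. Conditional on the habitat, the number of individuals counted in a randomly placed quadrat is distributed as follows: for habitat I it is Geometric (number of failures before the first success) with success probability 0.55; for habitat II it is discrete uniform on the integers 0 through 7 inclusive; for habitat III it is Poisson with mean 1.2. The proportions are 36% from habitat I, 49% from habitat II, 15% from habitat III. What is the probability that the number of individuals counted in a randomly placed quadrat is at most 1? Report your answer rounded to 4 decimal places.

Conditional on each habitat, P(X ≤ 1): I: 0.7975; II: 0.25; III: 0.662627.
By total probability, P(X ≤ 1) = 0.36·0.7975 + 0.49·0.25 + 0.15·0.662627 = 0.508994.

0.5090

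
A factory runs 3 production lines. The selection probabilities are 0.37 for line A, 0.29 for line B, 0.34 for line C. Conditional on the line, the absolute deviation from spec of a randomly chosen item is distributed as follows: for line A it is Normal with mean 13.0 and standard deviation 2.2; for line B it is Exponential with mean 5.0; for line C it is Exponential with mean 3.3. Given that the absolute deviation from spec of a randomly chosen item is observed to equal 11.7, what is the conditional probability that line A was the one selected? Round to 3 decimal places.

Likelihoods f(11.7 | ·): A: 0.152288; B: 0.0192655; C: 0.00874409.
Posterior ∝ prior × likelihood. Numerator for A: 0.37·0.152288 = 0.0563465.
Normalizing constant: 0.37·0.152288 + 0.29·0.0192655 + 0.34·0.00874409 = 0.0649065.
P(A | observation) = 0.0563465 / 0.0649065 = 0.868118.

0.868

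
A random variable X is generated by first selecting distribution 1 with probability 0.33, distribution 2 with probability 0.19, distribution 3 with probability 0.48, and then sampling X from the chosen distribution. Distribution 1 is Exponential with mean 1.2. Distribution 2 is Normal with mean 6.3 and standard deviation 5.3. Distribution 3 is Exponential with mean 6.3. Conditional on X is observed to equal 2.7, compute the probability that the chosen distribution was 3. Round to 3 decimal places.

0.552

Likelihoods f(2.7 | ·): 1: 0.0878327; 2: 0.0597652; 3: 0.103403.
Posterior ∝ prior × likelihood. Numerator for 3: 0.48·0.103403 = 0.0496335.
Normalizing constant: 0.33·0.0878327 + 0.19·0.0597652 + 0.48·0.103403 = 0.0899736.
P(3 | observation) = 0.0496335 / 0.0899736 = 0.551645.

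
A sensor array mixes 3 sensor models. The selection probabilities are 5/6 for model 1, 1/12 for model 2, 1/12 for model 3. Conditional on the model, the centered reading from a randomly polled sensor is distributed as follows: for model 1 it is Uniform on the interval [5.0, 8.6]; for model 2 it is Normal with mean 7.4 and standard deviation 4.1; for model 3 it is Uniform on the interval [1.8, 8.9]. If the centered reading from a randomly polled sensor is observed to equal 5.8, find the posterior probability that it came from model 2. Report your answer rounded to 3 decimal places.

Likelihoods f(5.8 | ·): 1: 0.277778; 2: 0.0901689; 3: 0.140845.
Posterior ∝ prior × likelihood. Numerator for 2: 0.0833333·0.0901689 = 0.00751408.
Normalizing constant: 0.833333·0.277778 + 0.0833333·0.0901689 + 0.0833333·0.140845 = 0.250733.
P(2 | observation) = 0.00751408 / 0.250733 = 0.0299685.

0.030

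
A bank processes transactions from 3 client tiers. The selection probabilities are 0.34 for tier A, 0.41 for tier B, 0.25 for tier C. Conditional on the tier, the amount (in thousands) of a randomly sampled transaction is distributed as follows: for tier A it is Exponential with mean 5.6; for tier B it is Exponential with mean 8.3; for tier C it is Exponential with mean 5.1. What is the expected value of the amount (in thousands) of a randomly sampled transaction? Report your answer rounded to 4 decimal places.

Component means — A: 5.6; B: 8.3; C: 5.1.
E[X] = 0.34·5.6 + 0.41·8.3 + 0.25·5.1 = 6.582.

6.5820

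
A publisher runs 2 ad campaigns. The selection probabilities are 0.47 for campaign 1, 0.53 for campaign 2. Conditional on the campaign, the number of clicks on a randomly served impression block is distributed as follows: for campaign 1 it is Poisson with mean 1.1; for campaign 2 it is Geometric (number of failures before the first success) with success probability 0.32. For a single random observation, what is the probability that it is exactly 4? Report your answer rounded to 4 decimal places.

0.0458

Conditional on each campaign, P(X = 4): 1: 0.0203065; 2: 0.0684204.
By total probability, P(X = 4) = 0.47·0.0203065 + 0.53·0.0684204 = 0.0458069.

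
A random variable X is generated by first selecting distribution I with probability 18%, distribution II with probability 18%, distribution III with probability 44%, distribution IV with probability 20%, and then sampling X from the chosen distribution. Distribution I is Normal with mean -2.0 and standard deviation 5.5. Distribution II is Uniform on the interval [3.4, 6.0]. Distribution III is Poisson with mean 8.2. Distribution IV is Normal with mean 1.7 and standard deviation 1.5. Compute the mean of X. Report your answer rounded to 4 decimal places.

Component means — I: -2; II: 4.7; III: 8.2; IV: 1.7.
E[X] = 0.18·-2 + 0.18·4.7 + 0.44·8.2 + 0.2·1.7 = 4.434.

4.4340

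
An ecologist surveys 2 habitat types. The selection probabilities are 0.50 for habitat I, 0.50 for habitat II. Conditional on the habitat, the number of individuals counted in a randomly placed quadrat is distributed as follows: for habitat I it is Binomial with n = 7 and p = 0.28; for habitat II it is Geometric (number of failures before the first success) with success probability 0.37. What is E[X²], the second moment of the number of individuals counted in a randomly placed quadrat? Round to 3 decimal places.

For each component E[X²] = Var + (mean)², giving I: 5.2528; II: 7.5011.
Overall E[X²] = 0.5·5.2528 + 0.5·7.5011 = 6.37695.

6.377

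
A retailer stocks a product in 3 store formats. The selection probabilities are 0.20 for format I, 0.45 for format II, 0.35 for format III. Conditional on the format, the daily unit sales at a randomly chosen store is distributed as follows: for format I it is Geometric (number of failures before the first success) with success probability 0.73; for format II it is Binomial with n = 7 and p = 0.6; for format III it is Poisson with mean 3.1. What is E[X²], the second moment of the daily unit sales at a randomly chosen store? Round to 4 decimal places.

13.2712

For each component E[X²] = Var + (mean)², giving I: 0.64346; II: 19.32; III: 12.71.
Overall E[X²] = 0.2·0.64346 + 0.45·19.32 + 0.35·12.71 = 13.2712.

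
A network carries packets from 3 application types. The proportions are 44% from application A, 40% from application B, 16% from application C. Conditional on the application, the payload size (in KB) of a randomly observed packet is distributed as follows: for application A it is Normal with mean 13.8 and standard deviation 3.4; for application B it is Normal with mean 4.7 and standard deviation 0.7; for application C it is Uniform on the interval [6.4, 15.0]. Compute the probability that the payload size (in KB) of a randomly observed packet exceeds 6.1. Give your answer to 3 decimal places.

0.604

Conditional on each application, P(X > 6.1): A: 0.988235; B: 0.0227501; C: 1.
By total probability, P(X > 6.1) = 0.44·0.988235 + 0.4·0.0227501 + 0.16·1 = 0.603923.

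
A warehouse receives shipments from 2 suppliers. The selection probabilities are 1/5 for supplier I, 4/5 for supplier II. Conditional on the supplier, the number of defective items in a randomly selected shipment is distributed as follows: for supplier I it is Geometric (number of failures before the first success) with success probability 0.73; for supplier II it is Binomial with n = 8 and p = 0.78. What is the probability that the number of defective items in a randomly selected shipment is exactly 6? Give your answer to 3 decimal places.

Conditional on each supplier, P(X = 6): I: 0.000282817; II: 0.30519.
By total probability, P(X = 6) = 0.2·0.000282817 + 0.8·0.30519 = 0.244209.

0.244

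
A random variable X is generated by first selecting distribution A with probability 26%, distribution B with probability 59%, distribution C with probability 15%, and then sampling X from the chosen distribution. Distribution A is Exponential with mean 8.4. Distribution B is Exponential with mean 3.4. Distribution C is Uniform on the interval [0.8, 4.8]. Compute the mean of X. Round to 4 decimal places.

Component means — A: 8.4; B: 3.4; C: 2.8.
E[X] = 0.26·8.4 + 0.59·3.4 + 0.15·2.8 = 4.61.

4.6100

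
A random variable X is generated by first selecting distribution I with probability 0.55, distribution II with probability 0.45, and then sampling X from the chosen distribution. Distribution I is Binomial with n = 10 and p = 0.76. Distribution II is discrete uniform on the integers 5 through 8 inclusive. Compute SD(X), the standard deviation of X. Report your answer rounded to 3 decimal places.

Per component, I: μ=7.6, E[X²]=59.584; II: μ=6.5, E[X²]=43.5.
E[X] = 0.55·7.6 + 0.45·6.5 = 7.105.
E[X²] = 0.55·59.584 + 0.45·43.5 = 52.3462.
Var(X) = E[X²] − (E[X])² = 52.3462 − 50.481 = 1.86517.
SD(X) = √1.86517 = 1.36571.

1.366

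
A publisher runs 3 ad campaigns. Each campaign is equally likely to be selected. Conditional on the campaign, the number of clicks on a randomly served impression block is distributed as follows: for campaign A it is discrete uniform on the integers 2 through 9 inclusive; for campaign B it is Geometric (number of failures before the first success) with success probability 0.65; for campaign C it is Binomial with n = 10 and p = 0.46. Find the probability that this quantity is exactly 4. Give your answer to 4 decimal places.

Conditional on each campaign, P(X = 4): A: 0.125; B: 0.00975406; C: 0.233138.
By total probability, P(X = 4) = 0.333333·0.125 + 0.333333·0.00975406 + 0.333333·0.233138 = 0.122631.

0.1226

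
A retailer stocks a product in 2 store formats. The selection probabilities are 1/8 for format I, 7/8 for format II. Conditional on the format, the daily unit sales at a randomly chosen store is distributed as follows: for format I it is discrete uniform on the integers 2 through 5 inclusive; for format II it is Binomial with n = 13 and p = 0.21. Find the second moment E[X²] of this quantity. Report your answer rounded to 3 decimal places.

10.096

For each component E[X²] = Var + (mean)², giving I: 13.5; II: 9.6096.
Overall E[X²] = 0.125·13.5 + 0.875·9.6096 = 10.0959.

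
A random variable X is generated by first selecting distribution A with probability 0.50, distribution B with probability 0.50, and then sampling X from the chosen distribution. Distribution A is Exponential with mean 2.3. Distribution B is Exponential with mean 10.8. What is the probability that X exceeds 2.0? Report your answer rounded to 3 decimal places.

Conditional on each component, P(X > 2.0): A: 0.419134; B: 0.83095.
By total probability, P(X > 2.0) = 0.5·0.419134 + 0.5·0.83095 = 0.625042.

0.625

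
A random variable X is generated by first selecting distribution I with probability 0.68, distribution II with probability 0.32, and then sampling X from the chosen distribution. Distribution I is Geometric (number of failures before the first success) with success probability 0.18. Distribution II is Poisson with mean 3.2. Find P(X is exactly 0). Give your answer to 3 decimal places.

0.135

Conditional on each component, P(X = 0): I: 0.18; II: 0.0407622.
By total probability, P(X = 0) = 0.68·0.18 + 0.32·0.0407622 = 0.135444.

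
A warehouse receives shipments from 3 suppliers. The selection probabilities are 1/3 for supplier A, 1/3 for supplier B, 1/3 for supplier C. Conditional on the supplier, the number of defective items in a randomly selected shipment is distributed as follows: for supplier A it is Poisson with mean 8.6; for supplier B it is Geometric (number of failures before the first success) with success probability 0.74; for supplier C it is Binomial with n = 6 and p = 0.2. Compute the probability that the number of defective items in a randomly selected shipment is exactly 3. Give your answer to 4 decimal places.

0.0381

Conditional on each supplier, P(X = 3): A: 0.0195169; B: 0.0130062; C: 0.08192.
By total probability, P(X = 3) = 0.333333·0.0195169 + 0.333333·0.0130062 + 0.333333·0.08192 = 0.0381477.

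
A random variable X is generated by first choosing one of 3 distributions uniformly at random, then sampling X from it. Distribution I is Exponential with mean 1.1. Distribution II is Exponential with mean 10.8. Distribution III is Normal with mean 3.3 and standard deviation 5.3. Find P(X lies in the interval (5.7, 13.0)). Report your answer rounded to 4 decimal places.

Conditional on each component, P(5.7 < X < 13.0): I: 0.00561041; II: 0.289834; III: 0.291725.
By total probability, P(5.7 < X < 13.0) = 0.333333·0.00561041 + 0.333333·0.289834 + 0.333333·0.291725 = 0.195723.

0.1957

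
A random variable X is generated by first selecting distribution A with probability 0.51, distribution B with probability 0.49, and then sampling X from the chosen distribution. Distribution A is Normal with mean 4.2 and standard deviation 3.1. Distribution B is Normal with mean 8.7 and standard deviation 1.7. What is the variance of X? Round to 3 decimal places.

11.378

Per component, A: μ=4.2, E[X²]=27.25; B: μ=8.7, E[X²]=78.58.
E[X] = 0.51·4.2 + 0.49·8.7 = 6.405.
E[X²] = 0.51·27.25 + 0.49·78.58 = 52.4017.
Var(X) = E[X²] − (E[X])² = 52.4017 − 41.024 = 11.3777.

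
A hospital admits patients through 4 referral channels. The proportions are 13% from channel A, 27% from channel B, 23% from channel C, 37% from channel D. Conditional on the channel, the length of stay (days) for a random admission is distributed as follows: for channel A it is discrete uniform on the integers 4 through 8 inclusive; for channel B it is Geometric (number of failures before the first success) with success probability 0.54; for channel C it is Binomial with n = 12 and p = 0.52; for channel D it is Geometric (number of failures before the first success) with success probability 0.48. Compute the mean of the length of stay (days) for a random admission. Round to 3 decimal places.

Component means — A: 6; B: 0.851852; C: 6.24; D: 1.08333.
E[X] = 0.13·6 + 0.27·0.851852 + 0.23·6.24 + 0.37·1.08333 = 2.84603.

2.846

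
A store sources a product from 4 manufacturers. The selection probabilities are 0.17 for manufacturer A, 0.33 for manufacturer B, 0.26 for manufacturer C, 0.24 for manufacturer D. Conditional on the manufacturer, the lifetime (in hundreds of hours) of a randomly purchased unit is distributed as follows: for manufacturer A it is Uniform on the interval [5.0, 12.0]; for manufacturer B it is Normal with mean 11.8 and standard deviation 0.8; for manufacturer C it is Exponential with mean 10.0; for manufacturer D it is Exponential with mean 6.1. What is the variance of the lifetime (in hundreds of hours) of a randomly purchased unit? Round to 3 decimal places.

Per component, A: μ=8.5, E[X²]=76.3333; B: μ=11.8, E[X²]=139.88; C: μ=10, E[X²]=200; D: μ=6.1, E[X²]=74.42.
E[X] = 0.17·8.5 + 0.33·11.8 + 0.26·10 + 0.24·6.1 = 9.403.
E[X²] = 0.17·76.3333 + 0.33·139.88 + 0.26·200 + 0.24·74.42 = 128.998.
Var(X) = E[X²] − (E[X])² = 128.998 − 88.4164 = 40.5815.

40.581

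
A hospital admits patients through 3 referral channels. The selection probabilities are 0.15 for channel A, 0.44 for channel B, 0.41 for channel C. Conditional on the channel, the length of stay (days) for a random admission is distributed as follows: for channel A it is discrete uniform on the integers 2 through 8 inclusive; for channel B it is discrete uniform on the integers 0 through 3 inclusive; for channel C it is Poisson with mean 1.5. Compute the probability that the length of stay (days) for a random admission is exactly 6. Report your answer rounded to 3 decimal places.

0.023

Conditional on each channel, P(X = 6): A: 0.142857; B: 0; C: 0.00352999.
By total probability, P(X = 6) = 0.15·0.142857 + 0.44·0 + 0.41·0.00352999 = 0.0228759.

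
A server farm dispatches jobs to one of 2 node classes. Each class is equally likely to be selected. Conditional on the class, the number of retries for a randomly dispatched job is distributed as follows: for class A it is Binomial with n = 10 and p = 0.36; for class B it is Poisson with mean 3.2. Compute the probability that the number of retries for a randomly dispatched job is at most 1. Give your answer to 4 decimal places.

0.1238

Conditional on each class, P(X ≤ 1): A: 0.076381; B: 0.171201.
By total probability, P(X ≤ 1) = 0.5·0.076381 + 0.5·0.171201 = 0.123791.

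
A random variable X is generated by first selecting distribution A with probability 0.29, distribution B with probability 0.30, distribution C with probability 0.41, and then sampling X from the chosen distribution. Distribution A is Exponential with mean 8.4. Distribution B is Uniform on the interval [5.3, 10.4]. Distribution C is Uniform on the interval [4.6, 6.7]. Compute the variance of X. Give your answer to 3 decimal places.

Per component, A: μ=8.4, E[X²]=141.12; B: μ=7.85, E[X²]=63.79; C: μ=5.65, E[X²]=32.29.
E[X] = 0.29·8.4 + 0.3·7.85 + 0.41·5.65 = 7.1075.
E[X²] = 0.29·141.12 + 0.3·63.79 + 0.41·32.29 = 73.3007.
Var(X) = E[X²] − (E[X])² = 73.3007 − 50.5166 = 22.7841.

22.784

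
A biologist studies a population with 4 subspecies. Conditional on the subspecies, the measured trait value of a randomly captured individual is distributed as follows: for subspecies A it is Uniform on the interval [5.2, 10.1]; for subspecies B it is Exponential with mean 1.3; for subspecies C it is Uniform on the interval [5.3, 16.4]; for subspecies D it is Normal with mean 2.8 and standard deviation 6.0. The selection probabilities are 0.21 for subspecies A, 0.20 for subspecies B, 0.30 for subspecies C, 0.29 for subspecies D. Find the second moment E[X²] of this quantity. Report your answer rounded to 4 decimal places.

64.4965

For each component E[X²] = Var + (mean)², giving A: 60.5233; B: 3.38; C: 127.99; D: 43.84.
Overall E[X²] = 0.21·60.5233 + 0.2·3.38 + 0.3·127.99 + 0.29·43.84 = 64.4965.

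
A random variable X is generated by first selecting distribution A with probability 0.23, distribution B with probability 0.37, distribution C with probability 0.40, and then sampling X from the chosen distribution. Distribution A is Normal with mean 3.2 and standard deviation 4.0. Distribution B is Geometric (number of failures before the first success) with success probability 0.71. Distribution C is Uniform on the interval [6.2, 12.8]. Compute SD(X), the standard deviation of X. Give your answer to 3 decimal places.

4.679

Per component, A: μ=3.2, E[X²]=26.24; B: μ=0.408451, E[X²]=0.742115; C: μ=9.5, E[X²]=93.88.
E[X] = 0.23·3.2 + 0.37·0.408451 + 0.4·9.5 = 4.68713.
E[X²] = 0.23·26.24 + 0.37·0.742115 + 0.4·93.88 = 43.8618.
Var(X) = E[X²] − (E[X])² = 43.8618 − 21.9692 = 21.8926.
SD(X) = √21.8926 = 4.67896.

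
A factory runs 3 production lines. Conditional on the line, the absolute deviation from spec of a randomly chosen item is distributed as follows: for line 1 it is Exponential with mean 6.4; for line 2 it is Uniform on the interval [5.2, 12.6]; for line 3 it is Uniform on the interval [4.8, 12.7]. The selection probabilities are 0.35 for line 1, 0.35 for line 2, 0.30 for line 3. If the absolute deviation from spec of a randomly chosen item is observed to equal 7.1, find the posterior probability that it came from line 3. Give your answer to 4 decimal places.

Likelihoods f(7.1 | ·): 1: 0.0515258; 2: 0.135135; 3: 0.126582.
Posterior ∝ prior × likelihood. Numerator for 3: 0.3·0.126582 = 0.0379747.
Normalizing constant: 0.35·0.0515258 + 0.35·0.135135 + 0.3·0.126582 = 0.103306.
P(3 | observation) = 0.0379747 / 0.103306 = 0.367594.

0.3676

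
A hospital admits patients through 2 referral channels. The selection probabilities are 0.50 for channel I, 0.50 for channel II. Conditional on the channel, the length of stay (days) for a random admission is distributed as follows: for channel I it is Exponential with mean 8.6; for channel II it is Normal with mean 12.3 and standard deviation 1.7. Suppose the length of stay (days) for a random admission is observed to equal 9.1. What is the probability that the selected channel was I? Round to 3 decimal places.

0.503

Likelihoods f(9.1 | ·): I: 0.0403606; II: 0.0399074.
Posterior ∝ prior × likelihood. Numerator for I: 0.5·0.0403606 = 0.0201803.
Normalizing constant: 0.5·0.0403606 + 0.5·0.0399074 = 0.040134.
P(I | observation) = 0.0201803 / 0.040134 = 0.502823.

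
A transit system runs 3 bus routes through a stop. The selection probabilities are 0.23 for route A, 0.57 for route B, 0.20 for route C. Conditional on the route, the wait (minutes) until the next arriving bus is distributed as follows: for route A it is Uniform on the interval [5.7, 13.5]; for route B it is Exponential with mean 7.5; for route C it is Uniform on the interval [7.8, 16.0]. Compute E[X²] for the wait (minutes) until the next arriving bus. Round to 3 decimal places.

115.931

For each component E[X²] = Var + (mean)², giving A: 97.23; B: 112.5; C: 147.213.
Overall E[X²] = 0.23·97.23 + 0.57·112.5 + 0.2·147.213 = 115.931.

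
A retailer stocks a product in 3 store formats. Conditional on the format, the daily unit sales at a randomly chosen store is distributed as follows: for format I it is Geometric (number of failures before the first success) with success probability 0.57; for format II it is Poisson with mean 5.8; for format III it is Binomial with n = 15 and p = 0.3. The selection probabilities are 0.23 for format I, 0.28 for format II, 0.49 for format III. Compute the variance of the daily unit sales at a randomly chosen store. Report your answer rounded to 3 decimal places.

Per component, I: μ=0.754386, E[X²]=1.89258; II: μ=5.8, E[X²]=39.44; III: μ=4.5, E[X²]=23.4.
E[X] = 0.23·0.754386 + 0.28·5.8 + 0.49·4.5 = 4.00251.
E[X²] = 0.23·1.89258 + 0.28·39.44 + 0.49·23.4 = 22.9445.
Var(X) = E[X²] − (E[X])² = 22.9445 − 16.0201 = 6.92442.

6.924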